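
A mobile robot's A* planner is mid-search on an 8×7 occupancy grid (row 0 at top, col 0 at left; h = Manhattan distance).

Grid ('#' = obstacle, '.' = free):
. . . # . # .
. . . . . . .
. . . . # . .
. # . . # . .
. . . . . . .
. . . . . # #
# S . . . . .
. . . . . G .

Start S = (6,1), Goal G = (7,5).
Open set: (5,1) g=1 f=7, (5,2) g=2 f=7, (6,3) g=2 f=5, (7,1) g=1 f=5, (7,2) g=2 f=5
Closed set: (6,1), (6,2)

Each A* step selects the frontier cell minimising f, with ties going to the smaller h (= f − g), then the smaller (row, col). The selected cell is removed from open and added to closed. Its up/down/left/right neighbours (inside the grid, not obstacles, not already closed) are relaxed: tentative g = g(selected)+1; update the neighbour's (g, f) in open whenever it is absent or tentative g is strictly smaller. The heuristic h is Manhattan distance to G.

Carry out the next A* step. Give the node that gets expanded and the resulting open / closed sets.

expanded=(6,3); open=[(5,1) g=1 f=7, (5,2) g=2 f=7, (5,3) g=3 f=7, (6,4) g=3 f=5, (7,1) g=1 f=5, (7,2) g=2 f=5, (7,3) g=3 f=5]; closed=[(6,1), (6,2), (6,3)]

step 1: expand (6,3) (f=5, h=3) → closed; open now [(5,1) g=1 f=7, (5,2) g=2 f=7, (5,3) g=3 f=7, (6,4) g=3 f=5, (7,1) g=1 f=5, (7,2) g=2 f=5, (7,3) g=3 f=5]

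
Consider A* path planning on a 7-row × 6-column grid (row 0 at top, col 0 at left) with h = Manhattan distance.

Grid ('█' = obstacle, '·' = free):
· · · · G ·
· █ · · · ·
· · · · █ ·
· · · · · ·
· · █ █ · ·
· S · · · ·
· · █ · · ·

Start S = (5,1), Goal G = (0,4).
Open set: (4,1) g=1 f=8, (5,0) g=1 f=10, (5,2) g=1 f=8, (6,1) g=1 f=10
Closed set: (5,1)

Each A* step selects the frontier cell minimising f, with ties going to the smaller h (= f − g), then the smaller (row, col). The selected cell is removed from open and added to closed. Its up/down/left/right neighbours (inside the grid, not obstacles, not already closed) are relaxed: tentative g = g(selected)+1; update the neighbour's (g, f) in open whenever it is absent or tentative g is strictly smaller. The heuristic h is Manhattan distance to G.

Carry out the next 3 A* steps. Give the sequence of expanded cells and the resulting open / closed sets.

step 1: expand (4,1) (f=8, h=7) → closed; open now [(3,1) g=2 f=8, (4,0) g=2 f=10, (5,0) g=1 f=10, (5,2) g=1 f=8, (6,1) g=1 f=10]
step 2: expand (3,1) (f=8, h=6) → closed; open now [(2,1) g=3 f=8, (3,0) g=3 f=10, (3,2) g=3 f=8, (4,0) g=2 f=10, (5,0) g=1 f=10, (5,2) g=1 f=8, (6,1) g=1 f=10]
step 3: expand (2,1) (f=8, h=5) → closed; open now [(2,0) g=4 f=10, (2,2) g=4 f=8, (3,0) g=3 f=10, (3,2) g=3 f=8, (4,0) g=2 f=10, (5,0) g=1 f=10, (5,2) g=1 f=8, (6,1) g=1 f=10]

order=[(4,1) → (3,1) → (2,1)]; open=[(2,0) g=4 f=10, (2,2) g=4 f=8, (3,0) g=3 f=10, (3,2) g=3 f=8, (4,0) g=2 f=10, (5,0) g=1 f=10, (5,2) g=1 f=8, (6,1) g=1 f=10]; closed=[(2,1), (3,1), (4,1), (5,1)]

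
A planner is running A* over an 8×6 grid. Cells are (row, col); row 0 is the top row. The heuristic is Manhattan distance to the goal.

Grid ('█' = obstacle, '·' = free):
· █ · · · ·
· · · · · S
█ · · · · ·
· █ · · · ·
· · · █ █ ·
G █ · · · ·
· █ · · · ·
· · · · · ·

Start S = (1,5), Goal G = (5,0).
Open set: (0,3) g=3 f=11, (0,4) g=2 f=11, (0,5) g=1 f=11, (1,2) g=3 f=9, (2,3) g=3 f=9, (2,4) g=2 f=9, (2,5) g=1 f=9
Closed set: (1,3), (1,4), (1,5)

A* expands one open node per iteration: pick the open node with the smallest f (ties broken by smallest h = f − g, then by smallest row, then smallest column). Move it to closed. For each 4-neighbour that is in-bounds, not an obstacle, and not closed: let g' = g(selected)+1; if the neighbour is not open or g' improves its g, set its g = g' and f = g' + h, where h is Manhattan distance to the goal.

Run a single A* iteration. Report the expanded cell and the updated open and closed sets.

expanded=(1,2); open=[(0,2) g=4 f=11, (0,3) g=3 f=11, (0,4) g=2 f=11, (0,5) g=1 f=11, (1,1) g=4 f=9, (2,2) g=4 f=9, (2,3) g=3 f=9, (2,4) g=2 f=9, (2,5) g=1 f=9]; closed=[(1,2), (1,3), (1,4), (1,5)]

step 1: expand (1,2) (f=9, h=6) → closed; open now [(0,2) g=4 f=11, (0,3) g=3 f=11, (0,4) g=2 f=11, (0,5) g=1 f=11, (1,1) g=4 f=9, (2,2) g=4 f=9, (2,3) g=3 f=9, (2,4) g=2 f=9, (2,5) g=1 f=9]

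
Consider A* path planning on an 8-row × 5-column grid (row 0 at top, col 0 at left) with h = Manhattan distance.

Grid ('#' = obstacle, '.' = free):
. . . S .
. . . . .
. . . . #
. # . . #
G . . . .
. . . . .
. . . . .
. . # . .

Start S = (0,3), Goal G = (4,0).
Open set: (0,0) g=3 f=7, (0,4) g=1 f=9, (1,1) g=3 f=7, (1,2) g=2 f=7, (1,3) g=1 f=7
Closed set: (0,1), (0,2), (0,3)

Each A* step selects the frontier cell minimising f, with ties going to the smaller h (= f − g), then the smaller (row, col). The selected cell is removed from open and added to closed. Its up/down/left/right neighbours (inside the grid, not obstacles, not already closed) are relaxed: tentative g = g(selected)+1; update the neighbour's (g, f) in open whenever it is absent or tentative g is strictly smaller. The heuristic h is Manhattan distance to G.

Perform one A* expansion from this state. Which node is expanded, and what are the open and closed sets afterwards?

step 1: expand (0,0) (f=7, h=4) → closed; open now [(0,4) g=1 f=9, (1,0) g=4 f=7, (1,1) g=3 f=7, (1,2) g=2 f=7, (1,3) g=1 f=7]

expanded=(0,0); open=[(0,4) g=1 f=9, (1,0) g=4 f=7, (1,1) g=3 f=7, (1,2) g=2 f=7, (1,3) g=1 f=7]; closed=[(0,0), (0,1), (0,2), (0,3)]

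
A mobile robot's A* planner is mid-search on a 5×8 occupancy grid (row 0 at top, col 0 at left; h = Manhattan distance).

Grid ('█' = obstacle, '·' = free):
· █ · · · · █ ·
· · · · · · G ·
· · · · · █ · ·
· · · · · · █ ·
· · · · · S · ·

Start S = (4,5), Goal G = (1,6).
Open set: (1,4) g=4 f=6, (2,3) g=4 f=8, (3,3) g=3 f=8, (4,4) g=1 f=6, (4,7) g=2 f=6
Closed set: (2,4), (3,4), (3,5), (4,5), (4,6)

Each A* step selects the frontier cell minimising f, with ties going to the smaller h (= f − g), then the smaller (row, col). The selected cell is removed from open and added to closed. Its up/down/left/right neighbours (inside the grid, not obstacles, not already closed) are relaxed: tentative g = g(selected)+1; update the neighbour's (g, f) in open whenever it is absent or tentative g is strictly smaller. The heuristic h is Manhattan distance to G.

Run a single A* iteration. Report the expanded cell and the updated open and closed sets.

step 1: expand (1,4) (f=6, h=2) → closed; open now [(0,4) g=5 f=8, (1,3) g=5 f=8, (1,5) g=5 f=6, (2,3) g=4 f=8, (3,3) g=3 f=8, (4,4) g=1 f=6, (4,7) g=2 f=6]

expanded=(1,4); open=[(0,4) g=5 f=8, (1,3) g=5 f=8, (1,5) g=5 f=6, (2,3) g=4 f=8, (3,3) g=3 f=8, (4,4) g=1 f=6, (4,7) g=2 f=6]; closed=[(1,4), (2,4), (3,4), (3,5), (4,5), (4,6)]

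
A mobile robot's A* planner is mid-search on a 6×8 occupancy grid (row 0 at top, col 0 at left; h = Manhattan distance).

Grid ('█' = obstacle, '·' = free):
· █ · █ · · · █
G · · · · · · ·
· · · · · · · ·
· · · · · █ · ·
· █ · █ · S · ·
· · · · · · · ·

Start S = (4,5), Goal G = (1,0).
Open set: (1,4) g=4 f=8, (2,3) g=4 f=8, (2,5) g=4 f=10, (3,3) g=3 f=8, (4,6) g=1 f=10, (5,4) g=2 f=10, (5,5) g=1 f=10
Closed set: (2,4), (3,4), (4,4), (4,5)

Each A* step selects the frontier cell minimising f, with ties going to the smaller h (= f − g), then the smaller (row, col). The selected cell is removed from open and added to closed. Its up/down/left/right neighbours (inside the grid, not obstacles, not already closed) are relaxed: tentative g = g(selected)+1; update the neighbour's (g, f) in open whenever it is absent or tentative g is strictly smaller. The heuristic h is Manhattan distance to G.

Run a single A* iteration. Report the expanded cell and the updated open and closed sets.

expanded=(1,4); open=[(0,4) g=5 f=10, (1,3) g=5 f=8, (1,5) g=5 f=10, (2,3) g=4 f=8, (2,5) g=4 f=10, (3,3) g=3 f=8, (4,6) g=1 f=10, (5,4) g=2 f=10, (5,5) g=1 f=10]; closed=[(1,4), (2,4), (3,4), (4,4), (4,5)]

step 1: expand (1,4) (f=8, h=4) → closed; open now [(0,4) g=5 f=10, (1,3) g=5 f=8, (1,5) g=5 f=10, (2,3) g=4 f=8, (2,5) g=4 f=10, (3,3) g=3 f=8, (4,6) g=1 f=10, (5,4) g=2 f=10, (5,5) g=1 f=10]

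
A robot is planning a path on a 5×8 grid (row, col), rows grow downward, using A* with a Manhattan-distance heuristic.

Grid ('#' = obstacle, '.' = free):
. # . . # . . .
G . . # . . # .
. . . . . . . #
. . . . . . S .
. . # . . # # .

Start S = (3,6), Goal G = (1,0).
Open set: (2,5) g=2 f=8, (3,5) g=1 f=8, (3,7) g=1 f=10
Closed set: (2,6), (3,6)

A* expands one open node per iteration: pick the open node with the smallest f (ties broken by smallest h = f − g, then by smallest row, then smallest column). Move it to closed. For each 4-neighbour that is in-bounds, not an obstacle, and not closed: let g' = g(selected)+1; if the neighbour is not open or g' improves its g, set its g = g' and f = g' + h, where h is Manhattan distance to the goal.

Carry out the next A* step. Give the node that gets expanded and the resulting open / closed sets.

expanded=(2,5); open=[(1,5) g=3 f=8, (2,4) g=3 f=8, (3,5) g=1 f=8, (3,7) g=1 f=10]; closed=[(2,5), (2,6), (3,6)]

step 1: expand (2,5) (f=8, h=6) → closed; open now [(1,5) g=3 f=8, (2,4) g=3 f=8, (3,5) g=1 f=8, (3,7) g=1 f=10]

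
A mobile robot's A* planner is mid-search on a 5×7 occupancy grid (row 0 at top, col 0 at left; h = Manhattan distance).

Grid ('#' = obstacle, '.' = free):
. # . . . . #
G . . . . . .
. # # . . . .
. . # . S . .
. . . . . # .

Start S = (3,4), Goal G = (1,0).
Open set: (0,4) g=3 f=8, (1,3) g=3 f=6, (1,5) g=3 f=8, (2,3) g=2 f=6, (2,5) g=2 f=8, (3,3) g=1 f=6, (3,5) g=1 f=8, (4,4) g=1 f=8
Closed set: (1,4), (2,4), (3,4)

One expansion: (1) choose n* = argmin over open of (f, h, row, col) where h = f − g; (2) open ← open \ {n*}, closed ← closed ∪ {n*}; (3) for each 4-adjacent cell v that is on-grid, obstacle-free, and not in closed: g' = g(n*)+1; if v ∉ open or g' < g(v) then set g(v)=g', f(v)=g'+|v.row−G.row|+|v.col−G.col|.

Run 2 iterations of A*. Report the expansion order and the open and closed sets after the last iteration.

step 1: expand (1,3) (f=6, h=3) → closed; open now [(0,3) g=4 f=8, (0,4) g=3 f=8, (1,2) g=4 f=6, (1,5) g=3 f=8, (2,3) g=2 f=6, (2,5) g=2 f=8, (3,3) g=1 f=6, (3,5) g=1 f=8, (4,4) g=1 f=8]
step 2: expand (1,2) (f=6, h=2) → closed; open now [(0,2) g=5 f=8, (0,3) g=4 f=8, (0,4) g=3 f=8, (1,1) g=5 f=6, (1,5) g=3 f=8, (2,3) g=2 f=6, (2,5) g=2 f=8, (3,3) g=1 f=6, (3,5) g=1 f=8, (4,4) g=1 f=8]

order=[(1,3) → (1,2)]; open=[(0,2) g=5 f=8, (0,3) g=4 f=8, (0,4) g=3 f=8, (1,1) g=5 f=6, (1,5) g=3 f=8, (2,3) g=2 f=6, (2,5) g=2 f=8, (3,3) g=1 f=6, (3,5) g=1 f=8, (4,4) g=1 f=8]; closed=[(1,2), (1,3), (1,4), (2,4), (3,4)]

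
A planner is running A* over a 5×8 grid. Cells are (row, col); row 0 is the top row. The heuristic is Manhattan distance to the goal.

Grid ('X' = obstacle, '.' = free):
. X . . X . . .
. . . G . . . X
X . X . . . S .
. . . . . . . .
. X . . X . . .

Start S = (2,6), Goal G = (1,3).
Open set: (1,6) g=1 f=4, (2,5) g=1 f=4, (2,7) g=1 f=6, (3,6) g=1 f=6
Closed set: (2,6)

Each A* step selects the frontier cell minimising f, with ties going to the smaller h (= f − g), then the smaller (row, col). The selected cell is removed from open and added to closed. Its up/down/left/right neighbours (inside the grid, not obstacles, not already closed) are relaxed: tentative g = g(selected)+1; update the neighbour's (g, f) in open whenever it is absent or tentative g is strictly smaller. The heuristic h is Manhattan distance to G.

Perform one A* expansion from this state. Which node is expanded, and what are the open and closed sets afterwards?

expanded=(1,6); open=[(0,6) g=2 f=6, (1,5) g=2 f=4, (2,5) g=1 f=4, (2,7) g=1 f=6, (3,6) g=1 f=6]; closed=[(1,6), (2,6)]

step 1: expand (1,6) (f=4, h=3) → closed; open now [(0,6) g=2 f=6, (1,5) g=2 f=4, (2,5) g=1 f=4, (2,7) g=1 f=6, (3,6) g=1 f=6]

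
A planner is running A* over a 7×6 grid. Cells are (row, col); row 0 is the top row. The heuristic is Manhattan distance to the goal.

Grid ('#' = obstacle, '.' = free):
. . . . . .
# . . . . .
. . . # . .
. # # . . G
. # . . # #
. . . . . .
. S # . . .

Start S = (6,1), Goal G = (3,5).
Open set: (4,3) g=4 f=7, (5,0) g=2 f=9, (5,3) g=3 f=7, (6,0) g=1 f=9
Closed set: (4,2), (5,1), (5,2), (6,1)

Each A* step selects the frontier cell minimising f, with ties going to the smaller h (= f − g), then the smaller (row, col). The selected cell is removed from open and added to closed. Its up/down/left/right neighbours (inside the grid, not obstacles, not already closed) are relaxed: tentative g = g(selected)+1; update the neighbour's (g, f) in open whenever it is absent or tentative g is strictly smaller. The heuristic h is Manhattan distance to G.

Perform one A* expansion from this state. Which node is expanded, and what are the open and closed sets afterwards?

step 1: expand (4,3) (f=7, h=3) → closed; open now [(3,3) g=5 f=7, (5,0) g=2 f=9, (5,3) g=3 f=7, (6,0) g=1 f=9]

expanded=(4,3); open=[(3,3) g=5 f=7, (5,0) g=2 f=9, (5,3) g=3 f=7, (6,0) g=1 f=9]; closed=[(4,2), (4,3), (5,1), (5,2), (6,1)]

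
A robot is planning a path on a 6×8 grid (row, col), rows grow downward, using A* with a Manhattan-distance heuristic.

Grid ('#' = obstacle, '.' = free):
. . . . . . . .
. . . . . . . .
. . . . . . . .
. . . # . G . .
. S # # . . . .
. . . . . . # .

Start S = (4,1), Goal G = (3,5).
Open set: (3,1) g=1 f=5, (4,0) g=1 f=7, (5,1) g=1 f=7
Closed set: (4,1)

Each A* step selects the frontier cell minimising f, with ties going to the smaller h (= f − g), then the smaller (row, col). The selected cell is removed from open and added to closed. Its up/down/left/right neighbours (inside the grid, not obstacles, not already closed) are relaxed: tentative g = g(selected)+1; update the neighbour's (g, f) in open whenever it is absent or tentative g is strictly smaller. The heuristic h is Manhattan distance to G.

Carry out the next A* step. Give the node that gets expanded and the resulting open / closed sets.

expanded=(3,1); open=[(2,1) g=2 f=7, (3,0) g=2 f=7, (3,2) g=2 f=5, (4,0) g=1 f=7, (5,1) g=1 f=7]; closed=[(3,1), (4,1)]

step 1: expand (3,1) (f=5, h=4) → closed; open now [(2,1) g=2 f=7, (3,0) g=2 f=7, (3,2) g=2 f=5, (4,0) g=1 f=7, (5,1) g=1 f=7]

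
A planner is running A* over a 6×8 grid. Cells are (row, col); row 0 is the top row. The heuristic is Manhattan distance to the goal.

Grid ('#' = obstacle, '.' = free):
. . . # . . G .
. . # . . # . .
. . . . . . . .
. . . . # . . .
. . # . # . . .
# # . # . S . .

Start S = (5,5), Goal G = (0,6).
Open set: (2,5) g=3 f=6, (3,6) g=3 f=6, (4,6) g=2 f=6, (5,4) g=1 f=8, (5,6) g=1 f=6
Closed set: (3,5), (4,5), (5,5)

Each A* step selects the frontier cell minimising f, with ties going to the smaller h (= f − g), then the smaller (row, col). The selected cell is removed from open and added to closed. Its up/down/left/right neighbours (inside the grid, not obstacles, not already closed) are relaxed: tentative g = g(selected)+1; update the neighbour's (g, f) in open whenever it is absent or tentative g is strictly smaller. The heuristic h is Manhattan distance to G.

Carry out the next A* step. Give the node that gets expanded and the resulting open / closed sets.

step 1: expand (2,5) (f=6, h=3) → closed; open now [(2,4) g=4 f=8, (2,6) g=4 f=6, (3,6) g=3 f=6, (4,6) g=2 f=6, (5,4) g=1 f=8, (5,6) g=1 f=6]

expanded=(2,5); open=[(2,4) g=4 f=8, (2,6) g=4 f=6, (3,6) g=3 f=6, (4,6) g=2 f=6, (5,4) g=1 f=8, (5,6) g=1 f=6]; closed=[(2,5), (3,5), (4,5), (5,5)]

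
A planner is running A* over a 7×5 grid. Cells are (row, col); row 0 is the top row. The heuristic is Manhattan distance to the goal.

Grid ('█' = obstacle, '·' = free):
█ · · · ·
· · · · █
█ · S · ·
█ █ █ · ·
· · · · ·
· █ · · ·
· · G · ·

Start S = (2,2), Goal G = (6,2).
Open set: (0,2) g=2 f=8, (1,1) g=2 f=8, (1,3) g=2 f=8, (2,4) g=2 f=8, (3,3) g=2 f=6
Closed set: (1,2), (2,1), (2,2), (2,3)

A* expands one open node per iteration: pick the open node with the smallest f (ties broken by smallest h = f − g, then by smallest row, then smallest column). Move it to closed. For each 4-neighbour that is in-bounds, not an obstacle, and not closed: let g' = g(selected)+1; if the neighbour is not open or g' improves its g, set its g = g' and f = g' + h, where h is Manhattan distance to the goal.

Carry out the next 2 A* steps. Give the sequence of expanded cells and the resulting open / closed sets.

step 1: expand (3,3) (f=6, h=4) → closed; open now [(0,2) g=2 f=8, (1,1) g=2 f=8, (1,3) g=2 f=8, (2,4) g=2 f=8, (3,4) g=3 f=8, (4,3) g=3 f=6]
step 2: expand (4,3) (f=6, h=3) → closed; open now [(0,2) g=2 f=8, (1,1) g=2 f=8, (1,3) g=2 f=8, (2,4) g=2 f=8, (3,4) g=3 f=8, (4,2) g=4 f=6, (4,4) g=4 f=8, (5,3) g=4 f=6]

order=[(3,3) → (4,3)]; open=[(0,2) g=2 f=8, (1,1) g=2 f=8, (1,3) g=2 f=8, (2,4) g=2 f=8, (3,4) g=3 f=8, (4,2) g=4 f=6, (4,4) g=4 f=8, (5,3) g=4 f=6]; closed=[(1,2), (2,1), (2,2), (2,3), (3,3), (4,3)]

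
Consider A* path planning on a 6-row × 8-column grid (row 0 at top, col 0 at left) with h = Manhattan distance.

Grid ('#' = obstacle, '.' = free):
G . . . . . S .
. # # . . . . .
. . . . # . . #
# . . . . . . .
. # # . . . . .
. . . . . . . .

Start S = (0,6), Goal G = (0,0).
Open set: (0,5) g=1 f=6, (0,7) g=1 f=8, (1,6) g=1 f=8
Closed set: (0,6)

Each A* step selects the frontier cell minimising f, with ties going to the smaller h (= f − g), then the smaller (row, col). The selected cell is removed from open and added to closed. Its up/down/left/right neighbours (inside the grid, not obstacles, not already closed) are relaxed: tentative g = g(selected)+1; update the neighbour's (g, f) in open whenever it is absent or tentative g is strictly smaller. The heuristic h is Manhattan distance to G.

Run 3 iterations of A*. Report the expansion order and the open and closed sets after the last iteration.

step 1: expand (0,5) (f=6, h=5) → closed; open now [(0,4) g=2 f=6, (0,7) g=1 f=8, (1,5) g=2 f=8, (1,6) g=1 f=8]
step 2: expand (0,4) (f=6, h=4) → closed; open now [(0,3) g=3 f=6, (0,7) g=1 f=8, (1,4) g=3 f=8, (1,5) g=2 f=8, (1,6) g=1 f=8]
step 3: expand (0,3) (f=6, h=3) → closed; open now [(0,2) g=4 f=6, (0,7) g=1 f=8, (1,3) g=4 f=8, (1,4) g=3 f=8, (1,5) g=2 f=8, (1,6) g=1 f=8]

order=[(0,5) → (0,4) → (0,3)]; open=[(0,2) g=4 f=6, (0,7) g=1 f=8, (1,3) g=4 f=8, (1,4) g=3 f=8, (1,5) g=2 f=8, (1,6) g=1 f=8]; closed=[(0,3), (0,4), (0,5), (0,6)]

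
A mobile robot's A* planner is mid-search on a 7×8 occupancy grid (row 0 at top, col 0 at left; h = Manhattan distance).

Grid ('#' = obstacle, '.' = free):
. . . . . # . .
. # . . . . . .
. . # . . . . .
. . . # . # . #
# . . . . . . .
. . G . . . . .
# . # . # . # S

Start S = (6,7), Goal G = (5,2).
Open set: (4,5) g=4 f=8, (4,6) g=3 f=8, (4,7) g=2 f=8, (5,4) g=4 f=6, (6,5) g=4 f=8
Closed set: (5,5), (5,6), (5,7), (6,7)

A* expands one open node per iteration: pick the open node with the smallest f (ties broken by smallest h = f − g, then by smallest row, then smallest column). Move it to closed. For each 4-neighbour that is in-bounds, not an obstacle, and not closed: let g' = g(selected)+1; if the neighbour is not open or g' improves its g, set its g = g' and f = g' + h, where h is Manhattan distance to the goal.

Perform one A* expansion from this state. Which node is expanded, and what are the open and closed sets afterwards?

step 1: expand (5,4) (f=6, h=2) → closed; open now [(4,4) g=5 f=8, (4,5) g=4 f=8, (4,6) g=3 f=8, (4,7) g=2 f=8, (5,3) g=5 f=6, (6,5) g=4 f=8]

expanded=(5,4); open=[(4,4) g=5 f=8, (4,5) g=4 f=8, (4,6) g=3 f=8, (4,7) g=2 f=8, (5,3) g=5 f=6, (6,5) g=4 f=8]; closed=[(5,4), (5,5), (5,6), (5,7), (6,7)]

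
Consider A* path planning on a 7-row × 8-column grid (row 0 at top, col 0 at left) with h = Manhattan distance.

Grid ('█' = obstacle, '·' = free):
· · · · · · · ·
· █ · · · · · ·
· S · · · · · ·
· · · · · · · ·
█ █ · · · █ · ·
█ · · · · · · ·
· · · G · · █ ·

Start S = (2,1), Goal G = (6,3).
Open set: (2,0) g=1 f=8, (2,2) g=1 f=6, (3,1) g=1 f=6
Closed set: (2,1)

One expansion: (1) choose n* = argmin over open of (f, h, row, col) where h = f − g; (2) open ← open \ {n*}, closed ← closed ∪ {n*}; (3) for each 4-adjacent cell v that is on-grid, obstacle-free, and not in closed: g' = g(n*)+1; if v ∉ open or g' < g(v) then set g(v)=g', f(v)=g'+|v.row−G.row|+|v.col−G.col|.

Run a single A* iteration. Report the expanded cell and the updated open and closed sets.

expanded=(2,2); open=[(1,2) g=2 f=8, (2,0) g=1 f=8, (2,3) g=2 f=6, (3,1) g=1 f=6, (3,2) g=2 f=6]; closed=[(2,1), (2,2)]

step 1: expand (2,2) (f=6, h=5) → closed; open now [(1,2) g=2 f=8, (2,0) g=1 f=8, (2,3) g=2 f=6, (3,1) g=1 f=6, (3,2) g=2 f=6]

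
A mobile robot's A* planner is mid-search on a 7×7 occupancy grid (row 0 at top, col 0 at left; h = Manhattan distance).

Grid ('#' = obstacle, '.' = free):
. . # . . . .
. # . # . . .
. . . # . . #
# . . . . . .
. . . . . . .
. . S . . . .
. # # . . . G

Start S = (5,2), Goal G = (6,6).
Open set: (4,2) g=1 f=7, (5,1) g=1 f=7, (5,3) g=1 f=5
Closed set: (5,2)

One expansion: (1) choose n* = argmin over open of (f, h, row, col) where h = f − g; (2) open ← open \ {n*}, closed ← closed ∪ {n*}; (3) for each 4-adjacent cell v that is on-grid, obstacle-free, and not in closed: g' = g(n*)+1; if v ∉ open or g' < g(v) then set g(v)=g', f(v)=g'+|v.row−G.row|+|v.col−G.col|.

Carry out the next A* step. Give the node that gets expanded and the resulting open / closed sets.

expanded=(5,3); open=[(4,2) g=1 f=7, (4,3) g=2 f=7, (5,1) g=1 f=7, (5,4) g=2 f=5, (6,3) g=2 f=5]; closed=[(5,2), (5,3)]

step 1: expand (5,3) (f=5, h=4) → closed; open now [(4,2) g=1 f=7, (4,3) g=2 f=7, (5,1) g=1 f=7, (5,4) g=2 f=5, (6,3) g=2 f=5]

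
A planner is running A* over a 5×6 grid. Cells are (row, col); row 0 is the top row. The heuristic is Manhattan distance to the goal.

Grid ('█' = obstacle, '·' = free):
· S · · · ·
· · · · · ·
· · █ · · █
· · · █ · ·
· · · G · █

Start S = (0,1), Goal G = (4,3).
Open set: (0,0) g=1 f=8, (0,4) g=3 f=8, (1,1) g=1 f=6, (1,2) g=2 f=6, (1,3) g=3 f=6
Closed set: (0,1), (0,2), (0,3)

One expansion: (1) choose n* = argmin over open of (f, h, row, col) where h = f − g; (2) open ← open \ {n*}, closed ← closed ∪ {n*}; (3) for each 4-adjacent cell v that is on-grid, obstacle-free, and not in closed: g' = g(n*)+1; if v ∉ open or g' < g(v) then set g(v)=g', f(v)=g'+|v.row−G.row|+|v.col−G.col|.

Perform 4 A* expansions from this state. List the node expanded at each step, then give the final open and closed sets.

step 1: expand (1,3) (f=6, h=3) → closed; open now [(0,0) g=1 f=8, (0,4) g=3 f=8, (1,1) g=1 f=6, (1,2) g=2 f=6, (1,4) g=4 f=8, (2,3) g=4 f=6]
step 2: expand (2,3) (f=6, h=2) → closed; open now [(0,0) g=1 f=8, (0,4) g=3 f=8, (1,1) g=1 f=6, (1,2) g=2 f=6, (1,4) g=4 f=8, (2,4) g=5 f=8]
step 3: expand (1,2) (f=6, h=4) → closed; open now [(0,0) g=1 f=8, (0,4) g=3 f=8, (1,1) g=1 f=6, (1,4) g=4 f=8, (2,4) g=5 f=8]
step 4: expand (1,1) (f=6, h=5) → closed; open now [(0,0) g=1 f=8, (0,4) g=3 f=8, (1,0) g=2 f=8, (1,4) g=4 f=8, (2,1) g=2 f=6, (2,4) g=5 f=8]

order=[(1,3) → (2,3) → (1,2) → (1,1)]; open=[(0,0) g=1 f=8, (0,4) g=3 f=8, (1,0) g=2 f=8, (1,4) g=4 f=8, (2,1) g=2 f=6, (2,4) g=5 f=8]; closed=[(0,1), (0,2), (0,3), (1,1), (1,2), (1,3), (2,3)]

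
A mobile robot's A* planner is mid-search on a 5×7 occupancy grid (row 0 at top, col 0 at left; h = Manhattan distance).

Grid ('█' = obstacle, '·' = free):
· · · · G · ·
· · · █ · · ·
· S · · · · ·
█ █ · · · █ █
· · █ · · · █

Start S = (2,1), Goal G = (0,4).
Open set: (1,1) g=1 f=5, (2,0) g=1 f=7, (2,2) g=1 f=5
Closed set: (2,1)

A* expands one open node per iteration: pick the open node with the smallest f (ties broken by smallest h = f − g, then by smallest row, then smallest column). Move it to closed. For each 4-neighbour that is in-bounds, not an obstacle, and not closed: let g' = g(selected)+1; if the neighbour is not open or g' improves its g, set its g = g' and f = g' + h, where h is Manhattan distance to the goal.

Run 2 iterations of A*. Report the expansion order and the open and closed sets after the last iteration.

step 1: expand (1,1) (f=5, h=4) → closed; open now [(0,1) g=2 f=5, (1,0) g=2 f=7, (1,2) g=2 f=5, (2,0) g=1 f=7, (2,2) g=1 f=5]
step 2: expand (0,1) (f=5, h=3) → closed; open now [(0,0) g=3 f=7, (0,2) g=3 f=5, (1,0) g=2 f=7, (1,2) g=2 f=5, (2,0) g=1 f=7, (2,2) g=1 f=5]

order=[(1,1) → (0,1)]; open=[(0,0) g=3 f=7, (0,2) g=3 f=5, (1,0) g=2 f=7, (1,2) g=2 f=5, (2,0) g=1 f=7, (2,2) g=1 f=5]; closed=[(0,1), (1,1), (2,1)]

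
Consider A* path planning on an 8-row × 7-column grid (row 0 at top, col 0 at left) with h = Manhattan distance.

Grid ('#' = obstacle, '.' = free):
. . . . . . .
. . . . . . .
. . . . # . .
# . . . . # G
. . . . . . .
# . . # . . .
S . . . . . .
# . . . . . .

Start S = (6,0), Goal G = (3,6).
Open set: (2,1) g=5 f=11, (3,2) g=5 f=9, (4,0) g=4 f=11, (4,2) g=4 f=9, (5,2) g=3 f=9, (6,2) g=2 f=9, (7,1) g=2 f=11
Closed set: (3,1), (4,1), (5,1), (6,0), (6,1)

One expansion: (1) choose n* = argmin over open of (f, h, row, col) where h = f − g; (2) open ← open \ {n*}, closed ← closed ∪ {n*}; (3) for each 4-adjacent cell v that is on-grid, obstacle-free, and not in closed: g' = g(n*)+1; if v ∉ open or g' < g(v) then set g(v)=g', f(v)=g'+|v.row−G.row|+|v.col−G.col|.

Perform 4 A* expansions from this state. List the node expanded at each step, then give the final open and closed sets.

order=[(3,2) → (3,3) → (3,4) → (4,2)]; open=[(2,1) g=5 f=11, (2,2) g=6 f=11, (2,3) g=7 f=11, (4,0) g=4 f=11, (4,3) g=5 f=9, (4,4) g=8 f=11, (5,2) g=3 f=9, (6,2) g=2 f=9, (7,1) g=2 f=11]; closed=[(3,1), (3,2), (3,3), (3,4), (4,1), (4,2), (5,1), (6,0), (6,1)]

step 1: expand (3,2) (f=9, h=4) → closed; open now [(2,1) g=5 f=11, (2,2) g=6 f=11, (3,3) g=6 f=9, (4,0) g=4 f=11, (4,2) g=4 f=9, (5,2) g=3 f=9, (6,2) g=2 f=9, (7,1) g=2 f=11]
step 2: expand (3,3) (f=9, h=3) → closed; open now [(2,1) g=5 f=11, (2,2) g=6 f=11, (2,3) g=7 f=11, (3,4) g=7 f=9, (4,0) g=4 f=11, (4,2) g=4 f=9, (4,3) g=7 f=11, (5,2) g=3 f=9, (6,2) g=2 f=9, (7,1) g=2 f=11]
step 3: expand (3,4) (f=9, h=2) → closed; open now [(2,1) g=5 f=11, (2,2) g=6 f=11, (2,3) g=7 f=11, (4,0) g=4 f=11, (4,2) g=4 f=9, (4,3) g=7 f=11, (4,4) g=8 f=11, (5,2) g=3 f=9, (6,2) g=2 f=9, (7,1) g=2 f=11]
step 4: expand (4,2) (f=9, h=5) → closed; open now [(2,1) g=5 f=11, (2,2) g=6 f=11, (2,3) g=7 f=11, (4,0) g=4 f=11, (4,3) g=5 f=9, (4,4) g=8 f=11, (5,2) g=3 f=9, (6,2) g=2 f=9, (7,1) g=2 f=11]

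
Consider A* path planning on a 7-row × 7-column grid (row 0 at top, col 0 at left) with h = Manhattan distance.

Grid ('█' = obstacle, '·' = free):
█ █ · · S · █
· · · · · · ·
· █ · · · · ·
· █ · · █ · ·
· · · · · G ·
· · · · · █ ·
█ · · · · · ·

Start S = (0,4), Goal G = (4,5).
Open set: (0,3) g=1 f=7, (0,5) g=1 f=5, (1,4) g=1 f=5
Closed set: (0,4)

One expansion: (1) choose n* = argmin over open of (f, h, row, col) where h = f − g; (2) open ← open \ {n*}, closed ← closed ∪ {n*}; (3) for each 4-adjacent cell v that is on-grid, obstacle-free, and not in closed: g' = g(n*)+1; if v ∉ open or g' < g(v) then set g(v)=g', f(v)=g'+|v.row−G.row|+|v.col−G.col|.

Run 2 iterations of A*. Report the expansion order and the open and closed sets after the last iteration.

step 1: expand (0,5) (f=5, h=4) → closed; open now [(0,3) g=1 f=7, (1,4) g=1 f=5, (1,5) g=2 f=5]
step 2: expand (1,5) (f=5, h=3) → closed; open now [(0,3) g=1 f=7, (1,4) g=1 f=5, (1,6) g=3 f=7, (2,5) g=3 f=5]

order=[(0,5) → (1,5)]; open=[(0,3) g=1 f=7, (1,4) g=1 f=5, (1,6) g=3 f=7, (2,5) g=3 f=5]; closed=[(0,4), (0,5), (1,5)]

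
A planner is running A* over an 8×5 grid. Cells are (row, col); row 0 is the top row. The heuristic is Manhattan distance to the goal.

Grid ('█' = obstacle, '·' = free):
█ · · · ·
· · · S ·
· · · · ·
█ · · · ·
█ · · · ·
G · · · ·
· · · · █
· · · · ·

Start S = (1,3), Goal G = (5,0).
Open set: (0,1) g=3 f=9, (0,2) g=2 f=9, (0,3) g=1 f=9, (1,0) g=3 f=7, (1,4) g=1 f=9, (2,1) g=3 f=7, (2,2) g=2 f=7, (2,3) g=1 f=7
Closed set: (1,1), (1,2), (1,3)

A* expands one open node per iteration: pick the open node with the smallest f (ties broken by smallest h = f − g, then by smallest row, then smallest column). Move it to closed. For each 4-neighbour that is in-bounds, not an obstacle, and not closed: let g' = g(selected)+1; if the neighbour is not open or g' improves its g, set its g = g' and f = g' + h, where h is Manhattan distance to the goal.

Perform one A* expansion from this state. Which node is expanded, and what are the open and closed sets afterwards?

expanded=(1,0); open=[(0,1) g=3 f=9, (0,2) g=2 f=9, (0,3) g=1 f=9, (1,4) g=1 f=9, (2,0) g=4 f=7, (2,1) g=3 f=7, (2,2) g=2 f=7, (2,3) g=1 f=7]; closed=[(1,0), (1,1), (1,2), (1,3)]

step 1: expand (1,0) (f=7, h=4) → closed; open now [(0,1) g=3 f=9, (0,2) g=2 f=9, (0,3) g=1 f=9, (1,4) g=1 f=9, (2,0) g=4 f=7, (2,1) g=3 f=7, (2,2) g=2 f=7, (2,3) g=1 f=7]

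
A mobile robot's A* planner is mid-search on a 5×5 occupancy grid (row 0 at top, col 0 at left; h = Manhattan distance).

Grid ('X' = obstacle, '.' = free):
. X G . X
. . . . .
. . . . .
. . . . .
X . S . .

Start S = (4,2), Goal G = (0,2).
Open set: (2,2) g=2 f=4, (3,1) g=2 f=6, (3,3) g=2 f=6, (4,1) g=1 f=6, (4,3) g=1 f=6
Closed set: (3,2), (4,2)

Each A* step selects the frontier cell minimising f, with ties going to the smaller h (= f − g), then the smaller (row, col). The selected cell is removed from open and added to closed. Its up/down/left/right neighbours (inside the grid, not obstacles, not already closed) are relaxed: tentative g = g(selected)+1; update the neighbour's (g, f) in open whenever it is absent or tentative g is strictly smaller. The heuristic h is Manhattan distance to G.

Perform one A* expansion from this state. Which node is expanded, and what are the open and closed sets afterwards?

expanded=(2,2); open=[(1,2) g=3 f=4, (2,1) g=3 f=6, (2,3) g=3 f=6, (3,1) g=2 f=6, (3,3) g=2 f=6, (4,1) g=1 f=6, (4,3) g=1 f=6]; closed=[(2,2), (3,2), (4,2)]

step 1: expand (2,2) (f=4, h=2) → closed; open now [(1,2) g=3 f=4, (2,1) g=3 f=6, (2,3) g=3 f=6, (3,1) g=2 f=6, (3,3) g=2 f=6, (4,1) g=1 f=6, (4,3) g=1 f=6]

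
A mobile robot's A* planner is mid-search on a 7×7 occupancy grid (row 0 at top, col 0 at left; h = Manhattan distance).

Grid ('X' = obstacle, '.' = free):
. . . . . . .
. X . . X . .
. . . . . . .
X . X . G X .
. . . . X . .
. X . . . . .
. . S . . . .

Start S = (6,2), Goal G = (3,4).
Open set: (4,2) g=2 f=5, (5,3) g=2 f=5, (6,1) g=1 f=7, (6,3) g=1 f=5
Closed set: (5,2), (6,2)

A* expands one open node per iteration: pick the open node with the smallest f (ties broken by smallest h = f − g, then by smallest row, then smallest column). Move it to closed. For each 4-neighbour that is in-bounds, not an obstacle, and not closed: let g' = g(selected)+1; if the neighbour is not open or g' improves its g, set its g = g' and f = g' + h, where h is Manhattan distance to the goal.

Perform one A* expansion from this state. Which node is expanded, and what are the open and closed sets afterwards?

expanded=(4,2); open=[(4,1) g=3 f=7, (4,3) g=3 f=5, (5,3) g=2 f=5, (6,1) g=1 f=7, (6,3) g=1 f=5]; closed=[(4,2), (5,2), (6,2)]

step 1: expand (4,2) (f=5, h=3) → closed; open now [(4,1) g=3 f=7, (4,3) g=3 f=5, (5,3) g=2 f=5, (6,1) g=1 f=7, (6,3) g=1 f=5]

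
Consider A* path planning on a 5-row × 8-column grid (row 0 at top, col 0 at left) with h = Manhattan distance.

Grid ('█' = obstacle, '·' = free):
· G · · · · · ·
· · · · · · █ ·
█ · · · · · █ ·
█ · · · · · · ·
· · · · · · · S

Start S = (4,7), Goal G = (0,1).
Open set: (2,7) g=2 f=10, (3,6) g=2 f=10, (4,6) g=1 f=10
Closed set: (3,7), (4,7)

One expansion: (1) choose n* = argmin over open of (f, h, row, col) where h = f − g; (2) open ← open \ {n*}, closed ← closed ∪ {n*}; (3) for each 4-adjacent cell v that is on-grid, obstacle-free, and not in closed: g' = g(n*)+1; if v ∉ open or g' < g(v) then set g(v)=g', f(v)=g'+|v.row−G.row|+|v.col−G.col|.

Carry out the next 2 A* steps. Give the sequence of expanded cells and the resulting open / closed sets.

order=[(2,7) → (1,7)]; open=[(0,7) g=4 f=10, (3,6) g=2 f=10, (4,6) g=1 f=10]; closed=[(1,7), (2,7), (3,7), (4,7)]

step 1: expand (2,7) (f=10, h=8) → closed; open now [(1,7) g=3 f=10, (3,6) g=2 f=10, (4,6) g=1 f=10]
step 2: expand (1,7) (f=10, h=7) → closed; open now [(0,7) g=4 f=10, (3,6) g=2 f=10, (4,6) g=1 f=10]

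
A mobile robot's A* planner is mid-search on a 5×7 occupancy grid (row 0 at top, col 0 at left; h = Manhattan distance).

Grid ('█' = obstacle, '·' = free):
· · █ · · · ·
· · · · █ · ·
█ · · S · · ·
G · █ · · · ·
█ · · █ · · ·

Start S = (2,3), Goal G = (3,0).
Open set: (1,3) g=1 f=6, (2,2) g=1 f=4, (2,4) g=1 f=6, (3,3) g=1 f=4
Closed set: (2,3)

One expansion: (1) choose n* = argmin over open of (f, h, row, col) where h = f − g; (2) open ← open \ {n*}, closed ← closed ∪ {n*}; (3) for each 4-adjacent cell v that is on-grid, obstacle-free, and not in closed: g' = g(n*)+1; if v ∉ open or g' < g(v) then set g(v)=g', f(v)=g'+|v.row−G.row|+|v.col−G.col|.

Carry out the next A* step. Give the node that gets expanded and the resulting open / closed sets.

expanded=(2,2); open=[(1,2) g=2 f=6, (1,3) g=1 f=6, (2,1) g=2 f=4, (2,4) g=1 f=6, (3,3) g=1 f=4]; closed=[(2,2), (2,3)]

step 1: expand (2,2) (f=4, h=3) → closed; open now [(1,2) g=2 f=6, (1,3) g=1 f=6, (2,1) g=2 f=4, (2,4) g=1 f=6, (3,3) g=1 f=4]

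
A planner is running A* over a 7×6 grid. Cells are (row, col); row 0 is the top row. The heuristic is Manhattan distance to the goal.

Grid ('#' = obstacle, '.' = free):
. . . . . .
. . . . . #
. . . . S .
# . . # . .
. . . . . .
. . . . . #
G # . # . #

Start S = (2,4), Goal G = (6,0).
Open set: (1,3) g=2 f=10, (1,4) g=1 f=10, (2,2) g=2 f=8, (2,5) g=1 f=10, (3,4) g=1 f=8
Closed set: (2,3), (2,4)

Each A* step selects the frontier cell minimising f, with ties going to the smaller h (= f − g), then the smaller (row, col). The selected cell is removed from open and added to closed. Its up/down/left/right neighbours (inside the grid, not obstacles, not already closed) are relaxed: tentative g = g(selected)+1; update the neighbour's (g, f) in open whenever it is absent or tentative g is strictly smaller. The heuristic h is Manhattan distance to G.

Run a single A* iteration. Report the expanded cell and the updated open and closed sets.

expanded=(2,2); open=[(1,2) g=3 f=10, (1,3) g=2 f=10, (1,4) g=1 f=10, (2,1) g=3 f=8, (2,5) g=1 f=10, (3,2) g=3 f=8, (3,4) g=1 f=8]; closed=[(2,2), (2,3), (2,4)]

step 1: expand (2,2) (f=8, h=6) → closed; open now [(1,2) g=3 f=10, (1,3) g=2 f=10, (1,4) g=1 f=10, (2,1) g=3 f=8, (2,5) g=1 f=10, (3,2) g=3 f=8, (3,4) g=1 f=8]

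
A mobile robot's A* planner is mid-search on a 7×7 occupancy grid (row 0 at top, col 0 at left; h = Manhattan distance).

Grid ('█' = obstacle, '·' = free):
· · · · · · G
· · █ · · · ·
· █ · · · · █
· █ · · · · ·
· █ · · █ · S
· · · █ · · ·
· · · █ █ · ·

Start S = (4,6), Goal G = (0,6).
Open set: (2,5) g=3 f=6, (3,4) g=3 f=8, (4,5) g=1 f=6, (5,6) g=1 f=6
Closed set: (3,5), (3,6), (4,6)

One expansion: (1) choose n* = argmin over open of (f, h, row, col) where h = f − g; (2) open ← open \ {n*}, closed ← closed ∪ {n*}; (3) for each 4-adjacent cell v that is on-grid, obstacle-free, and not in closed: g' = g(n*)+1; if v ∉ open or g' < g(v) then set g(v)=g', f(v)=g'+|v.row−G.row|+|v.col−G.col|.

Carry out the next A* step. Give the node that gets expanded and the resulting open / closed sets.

expanded=(2,5); open=[(1,5) g=4 f=6, (2,4) g=4 f=8, (3,4) g=3 f=8, (4,5) g=1 f=6, (5,6) g=1 f=6]; closed=[(2,5), (3,5), (3,6), (4,6)]

step 1: expand (2,5) (f=6, h=3) → closed; open now [(1,5) g=4 f=6, (2,4) g=4 f=8, (3,4) g=3 f=8, (4,5) g=1 f=6, (5,6) g=1 f=6]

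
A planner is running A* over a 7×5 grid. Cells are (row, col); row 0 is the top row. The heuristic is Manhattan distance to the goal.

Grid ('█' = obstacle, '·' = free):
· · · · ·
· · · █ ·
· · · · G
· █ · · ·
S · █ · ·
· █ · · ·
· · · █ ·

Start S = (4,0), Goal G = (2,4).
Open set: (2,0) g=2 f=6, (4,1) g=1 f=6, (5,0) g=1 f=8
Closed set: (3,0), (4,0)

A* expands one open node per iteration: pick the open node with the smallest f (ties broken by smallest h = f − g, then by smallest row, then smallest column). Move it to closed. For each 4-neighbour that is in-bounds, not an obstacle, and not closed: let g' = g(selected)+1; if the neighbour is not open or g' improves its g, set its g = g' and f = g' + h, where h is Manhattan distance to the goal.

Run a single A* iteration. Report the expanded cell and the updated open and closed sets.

expanded=(2,0); open=[(1,0) g=3 f=8, (2,1) g=3 f=6, (4,1) g=1 f=6, (5,0) g=1 f=8]; closed=[(2,0), (3,0), (4,0)]

step 1: expand (2,0) (f=6, h=4) → closed; open now [(1,0) g=3 f=8, (2,1) g=3 f=6, (4,1) g=1 f=6, (5,0) g=1 f=8]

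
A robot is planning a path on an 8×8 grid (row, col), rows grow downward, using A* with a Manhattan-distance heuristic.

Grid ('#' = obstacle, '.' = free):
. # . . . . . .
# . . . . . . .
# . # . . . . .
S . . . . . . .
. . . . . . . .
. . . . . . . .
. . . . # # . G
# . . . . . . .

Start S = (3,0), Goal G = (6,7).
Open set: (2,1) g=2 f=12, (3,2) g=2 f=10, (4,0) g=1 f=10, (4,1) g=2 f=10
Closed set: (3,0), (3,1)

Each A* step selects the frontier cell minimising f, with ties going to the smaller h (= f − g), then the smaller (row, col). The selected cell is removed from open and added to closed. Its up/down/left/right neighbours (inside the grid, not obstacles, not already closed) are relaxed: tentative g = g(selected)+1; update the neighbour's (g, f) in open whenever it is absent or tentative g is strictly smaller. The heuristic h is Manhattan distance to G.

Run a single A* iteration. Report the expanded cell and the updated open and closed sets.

expanded=(3,2); open=[(2,1) g=2 f=12, (3,3) g=3 f=10, (4,0) g=1 f=10, (4,1) g=2 f=10, (4,2) g=3 f=10]; closed=[(3,0), (3,1), (3,2)]

step 1: expand (3,2) (f=10, h=8) → closed; open now [(2,1) g=2 f=12, (3,3) g=3 f=10, (4,0) g=1 f=10, (4,1) g=2 f=10, (4,2) g=3 f=10]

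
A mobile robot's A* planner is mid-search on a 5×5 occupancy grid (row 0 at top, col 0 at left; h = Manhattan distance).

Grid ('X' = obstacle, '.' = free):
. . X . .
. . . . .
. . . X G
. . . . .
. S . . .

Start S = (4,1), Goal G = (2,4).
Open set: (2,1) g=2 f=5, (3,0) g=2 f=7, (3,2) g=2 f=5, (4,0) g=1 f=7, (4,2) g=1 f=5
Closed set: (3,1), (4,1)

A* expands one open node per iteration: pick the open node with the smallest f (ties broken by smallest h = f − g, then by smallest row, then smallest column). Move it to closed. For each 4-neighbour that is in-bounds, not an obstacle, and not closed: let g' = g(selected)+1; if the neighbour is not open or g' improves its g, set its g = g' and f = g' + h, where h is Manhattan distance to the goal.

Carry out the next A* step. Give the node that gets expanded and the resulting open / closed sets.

expanded=(2,1); open=[(1,1) g=3 f=7, (2,0) g=3 f=7, (2,2) g=3 f=5, (3,0) g=2 f=7, (3,2) g=2 f=5, (4,0) g=1 f=7, (4,2) g=1 f=5]; closed=[(2,1), (3,1), (4,1)]

step 1: expand (2,1) (f=5, h=3) → closed; open now [(1,1) g=3 f=7, (2,0) g=3 f=7, (2,2) g=3 f=5, (3,0) g=2 f=7, (3,2) g=2 f=5, (4,0) g=1 f=7, (4,2) g=1 f=5]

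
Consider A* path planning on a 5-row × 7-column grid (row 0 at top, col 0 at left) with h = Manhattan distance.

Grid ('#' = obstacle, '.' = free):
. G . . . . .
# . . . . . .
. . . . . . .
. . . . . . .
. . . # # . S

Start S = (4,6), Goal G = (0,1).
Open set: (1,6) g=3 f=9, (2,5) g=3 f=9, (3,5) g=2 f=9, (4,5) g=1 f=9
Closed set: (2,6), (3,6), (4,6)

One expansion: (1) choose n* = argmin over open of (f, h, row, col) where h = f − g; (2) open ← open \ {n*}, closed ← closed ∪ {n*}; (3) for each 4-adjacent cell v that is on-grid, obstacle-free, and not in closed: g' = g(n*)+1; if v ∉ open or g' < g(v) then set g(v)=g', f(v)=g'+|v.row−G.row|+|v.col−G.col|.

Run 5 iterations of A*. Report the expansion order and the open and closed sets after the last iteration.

order=[(1,6) → (0,6) → (0,5) → (0,4) → (0,3)]; open=[(0,2) g=8 f=9, (1,3) g=8 f=11, (1,4) g=7 f=11, (1,5) g=4 f=9, (2,5) g=3 f=9, (3,5) g=2 f=9, (4,5) g=1 f=9]; closed=[(0,3), (0,4), (0,5), (0,6), (1,6), (2,6), (3,6), (4,6)]

step 1: expand (1,6) (f=9, h=6) → closed; open now [(0,6) g=4 f=9, (1,5) g=4 f=9, (2,5) g=3 f=9, (3,5) g=2 f=9, (4,5) g=1 f=9]
step 2: expand (0,6) (f=9, h=5) → closed; open now [(0,5) g=5 f=9, (1,5) g=4 f=9, (2,5) g=3 f=9, (3,5) g=2 f=9, (4,5) g=1 f=9]
step 3: expand (0,5) (f=9, h=4) → closed; open now [(0,4) g=6 f=9, (1,5) g=4 f=9, (2,5) g=3 f=9, (3,5) g=2 f=9, (4,5) g=1 f=9]
step 4: expand (0,4) (f=9, h=3) → closed; open now [(0,3) g=7 f=9, (1,4) g=7 f=11, (1,5) g=4 f=9, (2,5) g=3 f=9, (3,5) g=2 f=9, (4,5) g=1 f=9]
step 5: expand (0,3) (f=9, h=2) → closed; open now [(0,2) g=8 f=9, (1,3) g=8 f=11, (1,4) g=7 f=11, (1,5) g=4 f=9, (2,5) g=3 f=9, (3,5) g=2 f=9, (4,5) g=1 f=9]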